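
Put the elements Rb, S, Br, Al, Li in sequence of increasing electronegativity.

Rb < Li < Al < S < Br

Li is in period 2, group 1; Al is in period 3, group 13; S is in period 3, group 16; Br is in period 4, group 17; Rb is in period 5, group 1.
Electronegativity increases across a period and decreases down a group, tracking effective nuclear charge and atomic size.
Neither a single period nor a single group — weigh both effects.
Li > Rb: they share group 1; the group trend gives Li the larger value.
Al > Li: the two effects oppose for this pair; the across-period effect wins (1.61 vs 0.98).
S > Al: S lies to the right of Al in period 3, so the across-period effect alone puts S higher.
Br > S: the two effects oppose for this pair; the across-period effect wins (2.96 vs 2.58).
For reference (Pauling): Li 0.98, Al 1.61, S 2.58, Br 2.96, Rb 0.82.
So from lowest to highest: Rb < Li < Al < S < Br.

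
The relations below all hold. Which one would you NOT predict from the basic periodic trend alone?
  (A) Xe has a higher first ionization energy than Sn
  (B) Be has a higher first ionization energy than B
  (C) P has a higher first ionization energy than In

(B)

The general trend: first ionization energy increases across a period and decreases down a group.
(A) Xe (period 5, group 18) vs Sn (period 5, group 14): the stated order agrees with the simple trend.
(B) Be (period 2, group 2) vs B (period 2, group 13): the stated order contradicts the simple trend.
(C) P (period 3, group 15) vs In (period 5, group 13): the stated order agrees with the simple trend.
The exception is (B): removing B's lone 2p electron is easier than breaking Be's filled 2s².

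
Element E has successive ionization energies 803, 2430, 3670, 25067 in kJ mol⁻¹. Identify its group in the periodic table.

Group 13

Look for the largest jump between consecutive ionization energies: IE4/IE3 ≈ 6.8, far larger than any earlier ratio.
That jump marks the point where a core electron is being removed. So the atom has 3 valence electrons.
A main-group element with 3 valence electrons is in group 13.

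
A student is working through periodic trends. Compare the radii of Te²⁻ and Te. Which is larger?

Forming Te²⁻ adds 2 electrons to Te. More electron–electron repulsion in the same shell, with unchanged nuclear charge, lets the cloud expand.
An anion is larger than its parent atom: Te²⁻ > Te.

Te²⁻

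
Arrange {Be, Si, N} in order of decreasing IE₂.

Consider each +1 ion: Be⁺ still has 1 valence electron; Si⁺ still has 3 valence electrons; N⁺ still has 4 valence electrons.
All are still removing valence electrons, so compare the +1 ions as you would atoms: IE_2 generally rises across a period (higher Z_eff) and falls down a group (larger shell), subject to the usual subshell exceptions.
Valence configurations: Be⁺ [He]2s¹, Si⁺ [Ne]3s²3p¹, N⁺ [He]2s²2p².
Approximate IE_2 values (kJ/mol): Be 1757, Si 1577, N 2856.
Putting it together, IE_2: Si < Be < N.

N > Be > Si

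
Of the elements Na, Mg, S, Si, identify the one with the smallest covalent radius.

S

Moving right in a period, electrons are added to the same shell under a stronger nuclear pull, so atoms get smaller; moving down, a new shell is opened and atoms get larger.
All lie in period 3, so atomic radius increases right to left.
The smallest covalent radius among these belongs to S.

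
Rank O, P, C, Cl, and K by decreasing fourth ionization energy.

O > C > K > Cl > P

Consider each +3 ion: O³⁺ still has 3 valence electrons; P³⁺ still has 2 valence electrons; C³⁺ still has 1 valence electron; Cl³⁺ still has 4 valence electrons; K³⁺ is already 2 electrons into the core.
Usually core removal costs more than valence removal, but here the competition is close: a tightly held n=2 valence electron can cost more to remove than an n=3 core electron, so the actual values have to decide it.
Valence configurations: O³⁺ [He]2s²2p¹, P³⁺ [Ne]3s², C³⁺ [He]2s¹, Cl³⁺ [Ne]3s²3p².
The numbers (kJ/mol): O 7469, P 4964, C 6223, Cl 5159, K 5877.
Hence IE_4: P < Cl < K < C < O.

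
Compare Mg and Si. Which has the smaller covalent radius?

Si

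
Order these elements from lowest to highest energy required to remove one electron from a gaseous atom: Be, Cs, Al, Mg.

Cs < Al < Mg < Be

First ionization energy rises across a period (greater Z_eff holds electrons more tightly) and falls down a group (valence electrons are farther from the nucleus).
Here both period and group differ, so the two effects have to be weighed against each other.
Al > Cs: relative to Cs, both the across-period and down-group shifts push Al's first ionization energy up.
Mg > Al: this pair runs against the simple trend — see the exception note.
Be > Mg: they share group 2; the group trend gives Be the larger value.
Note the exception: Mg has a higher first ionization energy than Al, contrary to the simple trend — Al's single 3p electron is easier to remove than one from Mg's filled 3s².
Tabulated first ionization energy (kJ/mol): Be 900, Mg 738, Al 578, Cs 376.
So from lowest to highest: Cs < Al < Mg < Be.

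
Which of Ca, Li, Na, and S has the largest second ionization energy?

Li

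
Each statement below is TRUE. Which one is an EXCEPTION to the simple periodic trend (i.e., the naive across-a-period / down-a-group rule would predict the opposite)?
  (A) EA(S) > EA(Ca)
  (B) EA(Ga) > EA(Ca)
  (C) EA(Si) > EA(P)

(C)

The general trend: electron affinity increases across a period and decreases down a group.
(A) S (period 3, group 16) vs Ca (period 4, group 2): the stated order agrees with the simple trend.
(B) Ga (period 4, group 13) vs Ca (period 4, group 2): the stated order agrees with the simple trend.
(C) Si (period 3, group 14) vs P (period 3, group 15): the stated order contradicts the simple trend.
The exception is (C): adding an electron to P's half-filled 3p³ is unfavourable, so Si (3p²) has the more exothermic EA.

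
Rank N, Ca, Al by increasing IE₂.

IE_2 is the cost of taking one more electron from the +1 cation: N⁺ still has 4 valence electrons; Ca⁺ still has 1 valence electron; Al⁺ still has 2 valence electrons.
All are still removing valence electrons, so compare the +1 ions as you would atoms: IE_2 generally rises across a period (higher Z_eff) and falls down a group (larger shell), subject to the usual subshell exceptions.
Valence configurations: N⁺ [He]2s²2p², Ca⁺ [Ar]4s¹, Al⁺ [Ne]3s².
Approximate IE_2 values (kJ/mol): N 2856, Ca 1145, Al 1817.
So the second ionization energies run Ca < Al < N.

Ca, Al, N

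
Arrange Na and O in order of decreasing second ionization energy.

Consider each +1 ion: Na⁺ is the bare [Ne] core; O⁺ still has 5 valence electrons.
Pulling an electron out of a noble-gas core costs far more than removing a remaining valence electron, so Na sits at the high end of IE_2.
Tabulated IE_2 (kJ/mol): Na 4562, O 3388.
Hence IE_2: O < Na.

Na, O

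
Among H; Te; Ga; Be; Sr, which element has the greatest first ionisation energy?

Across a period the outer electron is held more tightly (higher IE₁); down a group it sits in a higher shell, more shielded, and comes off more easily.
Neither a single period nor a single group — weigh both effects.
Ga > Sr: relative to Sr, both the across-period and down-group shifts push Ga's first ionization energy up.
Te > Ga: period and group pull opposite ways; the across-period shift dominates (869 vs 579 kJ/mol).
Be > Te: the two effects oppose for this pair; the down-group effect wins (900 vs 869 kJ/mol).
H > Be: the two effects oppose for this pair; the down-group effect wins (1312 vs 900 kJ/mol).
Approximate values (kJ/mol): H 1312, Be 900, Ga 579, Sr 550, Te 869.
The greatest first ionisation energy among these belongs to H.

H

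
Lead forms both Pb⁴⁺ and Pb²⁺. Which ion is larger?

Pb²⁺

Both ions have Z = 82 protons, but Pb⁴⁺ has lost more electrons, so its remaining electrons feel a larger effective nuclear charge per electron and are pulled in more tightly.
Higher positive charge → smaller ion, so Pb²⁺ > Pb⁴⁺.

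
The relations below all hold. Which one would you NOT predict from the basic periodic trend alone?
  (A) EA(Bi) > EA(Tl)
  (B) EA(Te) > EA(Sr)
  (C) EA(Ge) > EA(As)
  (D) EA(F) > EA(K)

The general trend: electron affinity increases across a period and decreases down a group.
(A) Bi (period 6, group 15) vs Tl (period 6, group 13): the stated order agrees with the simple trend.
(B) Te (period 5, group 16) vs Sr (period 5, group 2): the stated order agrees with the simple trend.
(C) Ge (period 4, group 14) vs As (period 4, group 15): the stated order contradicts the simple trend.
(D) F (period 2, group 17) vs K (period 4, group 1): the stated order agrees with the simple trend.
The exception is (C): adding an electron to As's half-filled 4p³ is unfavourable, so Ge (4p²) has the more exothermic EA.

(C)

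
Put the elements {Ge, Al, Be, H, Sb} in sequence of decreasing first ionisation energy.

H > Be > Sb > Ge > Al

H is in period 1, group 1; Be is in period 2, group 2; Al is in period 3, group 13; Ge is in period 4, group 14; Sb is in period 5, group 15.
Across a period the outer electron is held more tightly (higher IE₁); down a group it sits in a higher shell, more shielded, and comes off more easily.
A diagonal step moves right (one effect) and down (the opposite effect) at once.
Ge > Al: period and group pull opposite ways; the across-period shift dominates (762 vs 578 kJ/mol).
Sb > Ge: period and group pull opposite ways; the across-period shift dominates (831 vs 762 kJ/mol).
Be > Sb: period and group pull opposite ways; the down-group shift dominates (900 vs 831 kJ/mol).
H > Be: the two effects oppose for this pair; the down-group effect wins (1312 vs 900 kJ/mol).
For reference (kJ/mol): H 1312, Be 900, Al 578, Ge 762, Sb 831.
So from highest to lowest: H > Be > Sb > Ge > Al.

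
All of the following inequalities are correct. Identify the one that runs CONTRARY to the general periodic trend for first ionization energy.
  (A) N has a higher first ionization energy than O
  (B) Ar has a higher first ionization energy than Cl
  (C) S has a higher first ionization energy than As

(A)

The general trend: first ionization energy increases across a period and decreases down a group.
(A) N (period 2, group 15) vs O (period 2, group 16): the stated order contradicts the simple trend.
(B) Ar (period 3, group 18) vs Cl (period 3, group 17): the stated order agrees with the simple trend.
(C) S (period 3, group 16) vs As (period 4, group 15): the stated order agrees with the simple trend.
The exception is (A): pairing an electron in O's 2p⁴ costs repulsion energy, so O ionizes more easily than half-filled N (2p³).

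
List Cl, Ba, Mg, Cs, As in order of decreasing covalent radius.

Moving right in a period, electrons are added to the same shell under a stronger nuclear pull, so atoms get smaller; moving down, a new shell is opened and atoms get larger.
Here both period and group differ, so the two effects have to be weighed against each other.
As > Cl: both effects reinforce here, so As is clearly the larger of the two.
Mg > As: the two effects oppose for this pair; the across-period effect wins (139 vs 121 pm).
Ba > Mg: Ba sits below Mg in group 2, so the down-group effect alone puts Ba larger.
Cs > Ba: both are in period 6; the period trend gives Cs the larger value.
Approximate values (pm): Mg 139, Cl 99, As 121, Cs 232, Ba 196.
So from largest to smallest: Cs > Ba > Mg > As > Cl.

Cs > Ba > Mg > As > Cl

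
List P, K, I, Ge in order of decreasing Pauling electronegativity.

I, P, Ge, K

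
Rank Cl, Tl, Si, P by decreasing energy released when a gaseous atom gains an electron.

Cl > Si > P > Tl

EA tends to increase across a period and decrease down a group, though the pattern is less regular than for IE or radius.
Neither a single period nor a single group — weigh both effects.
P > Tl: relative to Tl, both the across-period and down-group shifts push P's electron affinity up.
Si > P: this pair runs against the simple trend — see the exception note.
Cl > Si: Cl lies to the right of Si in period 3, so the across-period effect alone puts Cl higher.
Note the exception: Si has a higher electron affinity than P, contrary to the simple trend — adding an electron to P's half-filled 3p³ is unfavourable, so Si (3p²) has the more exothermic EA.
Tabulated electron affinity (kJ/mol): Si 134, P 72, Cl 349, Tl 19.
So from highest to lowest: Cl > Si > P > Tl.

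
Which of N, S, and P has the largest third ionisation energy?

N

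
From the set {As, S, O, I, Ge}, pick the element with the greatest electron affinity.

O is in period 2, group 16; S is in period 3, group 16; Ge is in period 4, group 14; As is in period 4, group 15; I is in period 5, group 17.
EA tends to increase across a period and decrease down a group, though the pattern is less regular than for IE or radius.
Here both period and group differ, so the two effects have to be weighed against each other.
Ge > As: this pair runs against the simple trend — see the exception note.
O > Ge: both effects reinforce here, so O is clearly the higher of the two.
S > O: this pair runs against the simple trend — see the exception note.
I > S: the two effects oppose for this pair; the across-period effect wins (295 vs 200 kJ/mol).
Note the exception: Ge has a higher electron affinity than As, contrary to the simple trend — adding an electron to As's half-filled 4p³ is unfavourable, so Ge (4p²) has the more exothermic EA.
Note the exception: S has a higher electron affinity than O, contrary to the simple trend — the compact 2p subshell of O repels the added electron more than S's larger 3p does.
Approximate values (kJ/mol): O 141, S 200, Ge 119, As 78, I 295.
The greatest electron affinity among these belongs to I.

I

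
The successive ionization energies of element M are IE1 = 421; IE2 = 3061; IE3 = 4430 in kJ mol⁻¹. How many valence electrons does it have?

Look for the largest jump between consecutive ionization energies: IE2/IE1 ≈ 7.3, far larger than any earlier ratio.
That jump marks the point where a core electron is being removed. So the atom has 1 valence electron.

1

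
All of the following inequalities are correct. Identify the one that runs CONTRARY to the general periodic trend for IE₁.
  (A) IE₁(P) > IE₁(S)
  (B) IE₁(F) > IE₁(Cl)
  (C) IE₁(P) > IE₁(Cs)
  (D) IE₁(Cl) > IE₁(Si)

The general trend: IE₁ increases across a period and decreases down a group.
(A) P (period 3, group 15) vs S (period 3, group 16): the stated order contradicts the simple trend.
(B) F (period 2, group 17) vs Cl (period 3, group 17): the stated order agrees with the simple trend.
(C) P (period 3, group 15) vs Cs (period 6, group 1): the stated order agrees with the simple trend.
(D) Cl (period 3, group 17) vs Si (period 3, group 14): the stated order agrees with the simple trend.
The exception is (A): S (3p⁴) ionizes more easily than half-filled P (3p³) because the paired 3p electron in S is pushed out by e⁻–e⁻ repulsion.

(A)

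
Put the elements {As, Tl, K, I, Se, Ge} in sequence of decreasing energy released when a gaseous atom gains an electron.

K is in period 4, group 1; Ge is in period 4, group 14; As is in period 4, group 15; Se is in period 4, group 16; I is in period 5, group 17; Tl is in period 6, group 13.
Electron affinity generally becomes more exothermic across a period toward the halogens and less exothermic down a group.
Neither a single period nor a single group — weigh both effects.
K > Tl: the two effects oppose for this pair; the down-group effect wins (48 vs 19 kJ/mol).
As > K: As lies to the right of K in period 4, so the across-period effect alone puts As higher.
Ge > As: this pair runs against the simple trend — see the exception note.
Se > Ge: both are in period 4; the period trend gives Se the larger value.
I > Se: period and group pull opposite ways; the across-period shift dominates (295 vs 195 kJ/mol).
Note the exception: Ge has a higher electron affinity than As, contrary to the simple trend — adding an electron to As's half-filled 4p³ is unfavourable, so Ge (4p²) has the more exothermic EA.
Tabulated electron affinity (kJ/mol): K 48, Ge 119, As 78, Se 195, I 295, Tl 19.
So from highest to lowest: I > Se > Ge > As > K > Tl.

I, Se, Ge, As, K, Tl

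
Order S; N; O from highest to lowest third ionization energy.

Consider each +2 ion: S²⁺ still has 4 valence electrons; N²⁺ still has 3 valence electrons; O²⁺ still has 4 valence electrons.
All are still removing valence electrons, so compare the +2 ions as you would atoms: IE_3 generally rises across a period (higher Z_eff) and falls down a group (larger shell), subject to the usual subshell exceptions.
Valence configurations: S²⁺ [Ne]3s²3p², N²⁺ [He]2s²2p¹, O²⁺ [He]2s²2p².
Approximate IE_3 values (kJ/mol): S 3357, N 4578, O 5300.
Putting it together, IE_3: S < N < O.

O, N, S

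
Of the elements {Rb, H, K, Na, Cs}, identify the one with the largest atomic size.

H is in period 1, group 1; Na is in period 3, group 1; K is in period 4, group 1; Rb is in period 5, group 1; Cs is in period 6, group 1.
Radius decreases left→right (rising Z_eff, same n) and increases top→bottom (higher n).
All are in group 1, so atomic radius increases down the group.
The largest atomic size among these belongs to Cs.

Cs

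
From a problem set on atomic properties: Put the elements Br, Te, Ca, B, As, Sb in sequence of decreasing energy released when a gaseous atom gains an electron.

B is in period 2, group 13; Ca is in period 4, group 2; As is in period 4, group 15; Br is in period 4, group 17; Sb is in period 5, group 15; Te is in period 5, group 16.
Electron affinity generally becomes more exothermic across a period toward the halogens and less exothermic down a group.
These span different periods and groups, so the two trends combine.
B > Ca: relative to Ca, both the across-period and down-group shifts push B's electron affinity up.
As > B: period and group pull opposite ways; the across-period shift dominates (78 vs 27 kJ/mol).
Sb > As: this pair runs against the simple trend — see the exception note.
Te > Sb: Te lies to the right of Sb in period 5, so the across-period effect alone puts Te higher.
Br > Te: relative to Te, both the across-period and down-group shifts push Br's electron affinity up.
Note the exception: Sb has a higher electron affinity than As, contrary to the simple trend — both are half-filled np³, but the pairing/repulsion penalty for the added electron shrinks as the p orbitals become larger and more diffuse down the group, and for Sb that outweighs the weaker nuclear attraction.
For reference (kJ/mol): B 27, Ca 2, As 78, Br 325, Sb 103, Te 190.
So from highest to lowest: Br > Te > Sb > As > B > Ca.

Br > Te > Sb > As > B > Ca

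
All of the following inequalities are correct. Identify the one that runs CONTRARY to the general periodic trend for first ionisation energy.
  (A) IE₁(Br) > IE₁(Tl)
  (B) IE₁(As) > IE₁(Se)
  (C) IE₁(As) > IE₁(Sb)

The general trend: first ionisation energy increases across a period and decreases down a group.
(A) Br (period 4, group 17) vs Tl (period 6, group 13): the stated order agrees with the simple trend.
(B) As (period 4, group 15) vs Se (period 4, group 16): the stated order contradicts the simple trend.
(C) As (period 4, group 15) vs Sb (period 5, group 15): the stated order agrees with the simple trend.
The exception is (B): Se (4p⁴) ionizes more easily than half-filled As (4p³).

(B)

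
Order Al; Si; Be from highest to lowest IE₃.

Be, Si, Al

The third ionization energy removes an electron from the +2 ion. For each element: Al²⁺ still has 1 valence electron; Si²⁺ still has 2 valence electrons; Be²⁺ is the bare [He] core.
Breaking into a closed-shell core is much more expensive than removing a leftover valence electron — Be has the largest IE_3 here.
Valence configurations: Al²⁺ [Ne]3s¹, Si²⁺ [Ne]3s².
The numbers (kJ/mol): Al 2745, Si 3232, Be 14849.
Hence IE_3: Al < Si < Be.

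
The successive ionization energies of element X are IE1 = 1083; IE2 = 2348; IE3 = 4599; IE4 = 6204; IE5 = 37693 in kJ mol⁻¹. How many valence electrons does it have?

Look for the largest jump between consecutive ionization energies: IE5/IE4 ≈ 6.1, far larger than any earlier ratio.
That jump marks the point where a core electron is being removed. So the atom has 4 valence electrons.

4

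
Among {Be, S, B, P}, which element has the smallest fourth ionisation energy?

S

After 3 electrons have been removed, what remains? Be³⁺ is already 1 electron into the core; S³⁺ still has 3 valence electrons; B³⁺ is the bare [He] core; P³⁺ still has 2 valence electrons.
Pulling an electron out of a noble-gas core costs far more than removing a remaining valence electron, so Be and B sit at the high end of IE_4.
Valence configurations: S³⁺ [Ne]3s²3p¹, P³⁺ [Ne]3s².
S³⁺ loses a lone 3p electron whereas P³⁺ must break into a filled 3s² pair, so IE_4(P) > IE_4(S) even though S has the higher nuclear charge.
The numbers (kJ/mol): Be 21007, S 4556, B 25026, P 4964.
Putting it together, IE_4: S < P < Be < B.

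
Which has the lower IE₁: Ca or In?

In

Ca is in period 4, group 2; In is in period 5, group 13.
Across a period the outer electron is held more tightly (higher IE₁); down a group it sits in a higher shell, more shielded, and comes off more easily.
These sit on a diagonal, where the across-period and down-group effects partly cancel.
Ca > In: the two effects oppose for this pair; the down-group effect wins (590 vs 558 kJ/mol).
Tabulated first ionization energy (kJ/mol): Ca 590, In 558.
So In has the lower IE₁ (In < Ca).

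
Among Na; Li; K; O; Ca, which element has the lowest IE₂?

The second ionization energy removes an electron from the +1 ion. For each element: Na⁺ is the bare [Ne] core; Li⁺ is the bare [He] core; K⁺ is the bare [Ar] core; O⁺ still has 5 valence electrons; Ca⁺ still has 1 valence electron.
Usually core removal costs more than valence removal, but here the competition is close: a tightly held n=2 valence electron can cost more to remove than an n=3 core electron, so the actual values have to decide it.
Valence configurations: O⁺ [He]2s²2p³, Ca⁺ [Ar]4s¹.
The numbers (kJ/mol): Na 4562, Li 7298, K 3052, O 3388, Ca 1145.
Putting it together, IE_2: Ca < K < O < Na < Li.

Ca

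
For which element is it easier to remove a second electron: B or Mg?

Mg

Consider each +1 ion: B⁺ still has 2 valence electrons; Mg⁺ still has 1 valence electron.
All are still removing valence electrons, so compare the +1 ions as you would atoms: IE_2 generally rises across a period (higher Z_eff) and falls down a group (larger shell), subject to the usual subshell exceptions.
Valence configurations: B⁺ [He]2s², Mg⁺ [Ne]3s¹.
The numbers (kJ/mol): B 2427, Mg 1451.
Hence IE_2: Mg < B.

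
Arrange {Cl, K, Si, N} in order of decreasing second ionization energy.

Consider each +1 ion: Cl⁺ still has 6 valence electrons; K⁺ is the bare [Ar] core; Si⁺ still has 3 valence electrons; N⁺ still has 4 valence electrons.
Pulling an electron out of a noble-gas core costs far more than removing a remaining valence electron, so K sits at the high end of IE_2.
Valence configurations: Cl⁺ [Ne]3s²3p⁴, Si⁺ [Ne]3s²3p¹, N⁺ [He]2s²2p².
Tabulated IE_2 (kJ/mol): Cl 2298, K 3052, Si 1577, N 2856.
Overall IE_2 order: Si < Cl < N < K.

K > N > Cl > Si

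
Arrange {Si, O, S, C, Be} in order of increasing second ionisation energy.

Si < Be < S < C < O

After 1 electron has been removed, what remains? Si⁺ still has 3 valence electrons; O⁺ still has 5 valence electrons; S⁺ still has 5 valence electrons; C⁺ still has 3 valence electrons; Be⁺ still has 1 valence electron.
All are still removing valence electrons, so compare the +1 ions as you would atoms: IE_2 generally rises across a period (higher Z_eff) and falls down a group (larger shell), subject to the usual subshell exceptions.
Valence configurations: Si⁺ [Ne]3s²3p¹, O⁺ [He]2s²2p³, S⁺ [Ne]3s²3p³, C⁺ [He]2s²2p¹, Be⁺ [He]2s¹.
The numbers (kJ/mol): Si 1577, O 3388, S 2252, C 2353, Be 1757.
Putting it together, IE_2: Si < Be < S < C < O.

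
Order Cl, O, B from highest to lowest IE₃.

O > Cl > B

Consider each +2 ion: Cl²⁺ still has 5 valence electrons; O²⁺ still has 4 valence electrons; B²⁺ still has 1 valence electron.
All are still removing valence electrons, so compare the +2 ions as you would atoms: IE_3 generally rises across a period (higher Z_eff) and falls down a group (larger shell), subject to the usual subshell exceptions.
Valence configurations: Cl²⁺ [Ne]3s²3p³, O²⁺ [He]2s²2p², B²⁺ [He]2s¹.
The numbers (kJ/mol): Cl 3822, O 5300, B 3660.
Putting it together, IE_3: B < Cl < O.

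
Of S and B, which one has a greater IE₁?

S

First ionization energy rises across a period (greater Z_eff holds electrons more tightly) and falls down a group (valence electrons are farther from the nucleus).
Neither a single period nor a single group — weigh both effects.
S > B: period and group pull opposite ways; the across-period shift dominates (1000 vs 801 kJ/mol).
For reference (kJ/mol): B 801, S 1000.
So S has the greater IE₁ (S > B).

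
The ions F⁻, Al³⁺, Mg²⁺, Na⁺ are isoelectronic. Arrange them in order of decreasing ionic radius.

F⁻ > Na⁺ > Mg²⁺ > Al³⁺

All of these have 10 electrons, so size is governed by nuclear charge alone: the more protons, the stronger the pull on the same electron cloud, and the smaller the ion.
Nuclear charges: Al³⁺ (Z=13), Mg²⁺ (Z=12), Na⁺ (Z=11), F⁻ (Z=9).
Largest to smallest: F⁻ > Na⁺ > Mg²⁺ > Al³⁺.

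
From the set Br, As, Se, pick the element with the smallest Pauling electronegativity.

As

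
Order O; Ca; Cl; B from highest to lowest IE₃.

After 2 electrons have been removed, what remains? O²⁺ still has 4 valence electrons; Ca²⁺ is the bare [Ar] core; Cl²⁺ still has 5 valence electrons; B²⁺ still has 1 valence electron.
Usually core removal costs more than valence removal, but here the competition is close: a tightly held n=2 valence electron can cost more to remove than an n=3 core electron, so the actual values have to decide it.
Valence configurations: O²⁺ [He]2s²2p², Cl²⁺ [Ne]3s²3p³, B²⁺ [He]2s¹.
Approximate IE_3 values (kJ/mol): O 5300, Ca 4912, Cl 3822, B 3660.
So the third ionization energies run B < Cl < Ca < O.

O, Ca, Cl, B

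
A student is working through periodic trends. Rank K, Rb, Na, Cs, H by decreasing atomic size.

Cs, Rb, K, Na, H

H is in period 1, group 1; Na is in period 3, group 1; K is in period 4, group 1; Rb is in period 5, group 1; Cs is in period 6, group 1.
Radius decreases left→right (rising Z_eff, same n) and increases top→bottom (higher n).
All are in group 1, so atomic radius increases down the group.
So from largest to smallest: Cs > Rb > K > Na > H.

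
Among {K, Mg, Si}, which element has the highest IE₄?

Mg

IE_4 is the cost of taking one more electron from the +3 cation: K³⁺ is already 2 electrons into the core; Mg³⁺ is already 1 electron into the core; Si³⁺ still has 1 valence electron.
Pulling an electron out of a noble-gas core costs far more than removing a remaining valence electron, so K and Mg sit at the high end of IE_4.
Tabulated IE_4 (kJ/mol): K 5877, Mg 10543, Si 4356.
So the fourth ionization energies run Si < K < Mg.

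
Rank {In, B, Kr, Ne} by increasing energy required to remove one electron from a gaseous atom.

In, B, Kr, Ne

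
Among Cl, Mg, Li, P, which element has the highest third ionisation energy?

Li

Consider each +2 ion: Cl²⁺ still has 5 valence electrons; Mg²⁺ is the bare [Ne] core; Li²⁺ is already 1 electron into the core; P²⁺ still has 3 valence electrons.
Pulling an electron out of a noble-gas core costs far more than removing a remaining valence electron, so Mg and Li sit at the high end of IE_3.
Valence configurations: Cl²⁺ [Ne]3s²3p³, P²⁺ [Ne]3s²3p¹.
The numbers (kJ/mol): Cl 3822, Mg 7733, Li 11815, P 2914.
Hence IE_3: P < Cl < Mg < Li.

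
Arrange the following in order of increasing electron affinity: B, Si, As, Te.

B is in period 2, group 13; Si is in period 3, group 14; As is in period 4, group 15; Te is in period 5, group 16.
Atoms with high Z_eff and room in the valence shell (especially the halogens) have the most exothermic electron affinities.
A diagonal step moves right (one effect) and down (the opposite effect) at once.
As > B: the two effects oppose for this pair; the across-period effect wins (78 vs 27 kJ/mol).
Si > As: period and group pull opposite ways; the down-group shift dominates (134 vs 78 kJ/mol).
Te > Si: period and group pull opposite ways; the across-period shift dominates (190 vs 134 kJ/mol).
For reference (kJ/mol): B 27, Si 134, As 78, Te 190.
So from lowest to highest: B < As < Si < Te.

B, As, Si, Te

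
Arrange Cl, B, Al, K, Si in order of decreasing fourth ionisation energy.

IE_4 is the cost of taking one more electron from the +3 cation: Cl³⁺ still has 4 valence electrons; B³⁺ is the bare [He] core; Al³⁺ is the bare [Ne] core; K³⁺ is already 2 electrons into the core; Si³⁺ still has 1 valence electron.
Pulling an electron out of a noble-gas core costs far more than removing a remaining valence electron, so K, Al and B sit at the high end of IE_4.
Valence configurations: Cl³⁺ [Ne]3s²3p², Si³⁺ [Ne]3s¹.
Approximate IE_4 values (kJ/mol): Cl 5159, B 25026, Al 11577, K 5877, Si 4356.
So the fourth ionization energies run Si < Cl < K < Al < B.

B, Al, K, Cl, Si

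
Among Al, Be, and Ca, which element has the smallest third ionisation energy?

Al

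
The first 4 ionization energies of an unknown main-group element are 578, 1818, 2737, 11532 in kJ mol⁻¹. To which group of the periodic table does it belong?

Look for the largest jump between consecutive ionization energies: IE4/IE3 ≈ 4.2, far larger than any earlier ratio.
That jump marks the point where a core electron is being removed. So the atom has 3 valence electrons.
A main-group element with 3 valence electrons is in group 13.

Group 13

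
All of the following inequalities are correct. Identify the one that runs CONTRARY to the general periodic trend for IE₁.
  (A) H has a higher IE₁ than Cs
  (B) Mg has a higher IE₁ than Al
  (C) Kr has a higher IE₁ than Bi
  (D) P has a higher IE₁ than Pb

(B)

The general trend: IE₁ increases across a period and decreases down a group.
(A) H (period 1, group 1) vs Cs (period 6, group 1): the stated order agrees with the simple trend.
(B) Mg (period 3, group 2) vs Al (period 3, group 13): the stated order contradicts the simple trend.
(C) Kr (period 4, group 18) vs Bi (period 6, group 15): the stated order agrees with the simple trend.
(D) P (period 3, group 15) vs Pb (period 6, group 14): the stated order agrees with the simple trend.
The exception is (B): Al's single 3p electron is easier to remove than one from Mg's filled 3s².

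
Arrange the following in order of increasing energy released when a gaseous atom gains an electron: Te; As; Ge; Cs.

Ge is in period 4, group 14; As is in period 4, group 15; Te is in period 5, group 16; Cs is in period 6, group 1.
Electron affinity generally becomes more exothermic across a period toward the halogens and less exothermic down a group.
These span different periods and groups, so the two trends combine.
As > Cs: relative to Cs, both the across-period and down-group shifts push As's electron affinity up.
Ge > As: this pair runs against the simple trend — see the exception note.
Te > Ge: the two effects oppose for this pair; the across-period effect wins (190 vs 119 kJ/mol).
Note the exception: Ge has a higher electron affinity than As, contrary to the simple trend — adding an electron to As's half-filled 4p³ is unfavourable, so Ge (4p²) has the more exothermic EA.
Tabulated electron affinity (kJ/mol): Ge 119, As 78, Te 190, Cs 46.
So from lowest to highest: Cs < As < Ge < Te.

Cs < As < Ge < Te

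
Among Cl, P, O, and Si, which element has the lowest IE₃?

IE_3 is the cost of taking one more electron from the +2 cation: Cl²⁺ still has 5 valence electrons; P²⁺ still has 3 valence electrons; O²⁺ still has 4 valence electrons; Si²⁺ still has 2 valence electrons.
All are still removing valence electrons, so compare the +2 ions as you would atoms: IE_3 generally rises across a period (higher Z_eff) and falls down a group (larger shell), subject to the usual subshell exceptions.
Valence configurations: Cl²⁺ [Ne]3s²3p³, P²⁺ [Ne]3s²3p¹, O²⁺ [He]2s²2p², Si²⁺ [Ne]3s².
P²⁺ loses a lone 3p electron whereas Si²⁺ must break into a filled 3s² pair, so IE_3(Si) > IE_3(P) even though P has the higher nuclear charge.
The numbers (kJ/mol): Cl 3822, P 2914, O 5300, Si 3232.
Overall IE_3 order: P < Si < Cl < O.

P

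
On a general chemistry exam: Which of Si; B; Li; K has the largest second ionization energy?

Li

The second ionization energy removes an electron from the +1 ion. For each element: Si⁺ still has 3 valence electrons; B⁺ still has 2 valence electrons; Li⁺ is the bare [He] core; K⁺ is the bare [Ar] core.
Core electrons are held far more tightly than valence electrons, so K and Li top the IE_2 order.
Valence configurations: Si⁺ [Ne]3s²3p¹, B⁺ [He]2s².
Approximate IE_2 values (kJ/mol): Si 1577, B 2427, Li 7298, K 3052.
Putting it together, IE_2: Si < B < K < Li.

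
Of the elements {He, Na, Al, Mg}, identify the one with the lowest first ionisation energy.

Na

He is in period 1, group 18; Na is in period 3, group 1; Mg is in period 3, group 2; Al is in period 3, group 13.
Across a period the outer electron is held more tightly (higher IE₁); down a group it sits in a higher shell, more shielded, and comes off more easily.
Neither a single period nor a single group — weigh both effects.
Al > Na: Al lies to the right of Na in period 3, so the across-period effect alone puts Al higher.
Mg > Al: this pair runs against the simple trend — see the exception note.
He > Mg: both effects reinforce here, so He is clearly the higher of the two.
Note the exception: Mg has a higher first ionization energy than Al, contrary to the simple trend — Al's single 3p electron is easier to remove than one from Mg's filled 3s².
Tabulated first ionization energy (kJ/mol): He 2372, Na 496, Mg 738, Al 578.
The lowest first ionisation energy among these belongs to Na.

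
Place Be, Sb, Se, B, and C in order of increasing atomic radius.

C, B, Be, Se, Sb

Be is in period 2, group 2; B is in period 2, group 13; C is in period 2, group 14; Se is in period 4, group 16; Sb is in period 5, group 15.
Moving right in a period, electrons are added to the same shell under a stronger nuclear pull, so atoms get smaller; moving down, a new shell is opened and atoms get larger.
These span different periods and groups, so the two trends combine.
B > C: B lies to the left of C in period 2, so the across-period effect alone puts B larger.
Be > B: Be lies to the left of B in period 2, so the across-period effect alone puts Be larger.
Se > Be: the two effects oppose for this pair; the down-group effect wins (116 vs 102 pm).
Sb > Se: both effects reinforce here, so Sb is clearly the larger of the two.
Approximate values (pm): Be 102, B 85, C 75, Se 116, Sb 140.
So from smallest to largest: C < B < Be < Se < Sb.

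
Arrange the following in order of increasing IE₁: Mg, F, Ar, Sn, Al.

F is in period 2, group 17; Mg is in period 3, group 2; Al is in period 3, group 13; Ar is in period 3, group 18; Sn is in period 5, group 14.
Removing the outermost electron gets harder across a period and easier down a group.
Neither a single period nor a single group — weigh both effects.
Sn > Al: the two effects oppose for this pair; the across-period effect wins (709 vs 578 kJ/mol).
Mg > Sn: the two effects oppose for this pair; the down-group effect wins (738 vs 709 kJ/mol).
Ar > Mg: both are in period 3; the period trend gives Ar the larger value.
F > Ar: the two effects oppose for this pair; the down-group effect wins (1681 vs 1521 kJ/mol).
Note the exception: Mg has a higher first ionization energy than Al, contrary to the simple trend — Al's single 3p electron is easier to remove than one from Mg's filled 3s².
Approximate values (kJ/mol): F 1681, Mg 738, Al 578, Ar 1521, Sn 709.
So from lowest to highest: Al < Sn < Mg < Ar < F.

Al < Sn < Mg < Ar < F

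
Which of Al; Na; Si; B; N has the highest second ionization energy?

Na

The second ionization energy removes an electron from the +1 ion. For each element: Al⁺ still has 2 valence electrons; Na⁺ is the bare [Ne] core; Si⁺ still has 3 valence electrons; B⁺ still has 2 valence electrons; N⁺ still has 4 valence electrons.
Core electrons are held far more tightly than valence electrons, so Na tops the IE_2 order.
Valence configurations: Al⁺ [Ne]3s², Si⁺ [Ne]3s²3p¹, B⁺ [He]2s², N⁺ [He]2s²2p².
Si⁺ loses a lone 3p electron whereas Al⁺ must break into a filled 3s² pair, so IE_2(Al) > IE_2(Si) even though Si has the higher nuclear charge.
Approximate IE_2 values (kJ/mol): Al 1817, Na 4562, Si 1577, B 2427, N 2856.
Overall IE_2 order: Si < Al < B < N < Na.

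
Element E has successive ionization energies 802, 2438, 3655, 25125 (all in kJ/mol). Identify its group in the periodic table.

Look for the largest jump between consecutive ionization energies: IE4/IE3 ≈ 6.9, far larger than any earlier ratio.
That jump marks the point where a core electron is being removed. So the atom has 3 valence electrons.
A main-group element with 3 valence electrons is in group 13.

Group 13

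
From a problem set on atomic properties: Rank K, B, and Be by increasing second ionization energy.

After 1 electron has been removed, what remains? K⁺ is the bare [Ar] core; B⁺ still has 2 valence electrons; Be⁺ still has 1 valence electron.
Breaking into a closed-shell core is much more expensive than removing a leftover valence electron — K has the largest IE_2 here.
Valence configurations: B⁺ [He]2s², Be⁺ [He]2s¹.
Approximate IE_2 values (kJ/mol): K 3052, B 2427, Be 1757.
Putting it together, IE_2: Be < B < K.

Be, B, K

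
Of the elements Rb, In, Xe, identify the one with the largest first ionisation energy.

Xe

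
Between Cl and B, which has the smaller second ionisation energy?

IE_2 is the cost of taking one more electron from the +1 cation: Cl⁺ still has 6 valence electrons; B⁺ still has 2 valence electrons.
All are still removing valence electrons, so compare the +1 ions as you would atoms: IE_2 generally rises across a period (higher Z_eff) and falls down a group (larger shell), subject to the usual subshell exceptions.
Valence configurations: Cl⁺ [Ne]3s²3p⁴, B⁺ [He]2s².
Approximate IE_2 values (kJ/mol): Cl 2298, B 2427.
So the second ionization energies run Cl < B.

Cl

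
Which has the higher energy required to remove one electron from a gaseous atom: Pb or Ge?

Ge

Ge is in period 4, group 14; Pb is in period 6, group 14.
First ionization energy rises across a period (greater Z_eff holds electrons more tightly) and falls down a group (valence electrons are farther from the nucleus).
All are in group 14, so first ionization energy increases up the group.
So Ge has the higher energy required to remove one electron from a gaseous atom (Ge > Pb).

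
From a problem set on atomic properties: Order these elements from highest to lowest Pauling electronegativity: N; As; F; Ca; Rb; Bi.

F, N, As, Bi, Ca, Rb

N is in period 2, group 15; F is in period 2, group 17; Ca is in period 4, group 2; As is in period 4, group 15; Rb is in period 5, group 1; Bi is in period 6, group 15.
Electronegativity increases across a period and decreases down a group, tracking effective nuclear charge and atomic size.
Here both period and group differ, so the two effects have to be weighed against each other.
Ca > Rb: relative to Rb, both the across-period and down-group shifts push Ca's electronegativity up.
Bi > Ca: the two effects oppose for this pair; the across-period effect wins (2.02 vs 1.00).
As > Bi: they share group 15; the group trend gives As the larger value.
N > As: N sits above As in group 15, so the down-group effect alone puts N higher.
F > N: both are in period 2; the period trend gives F the larger value.
Tabulated electronegativity (Pauling): N 3.04, F 3.98, Ca 1.00, As 2.18, Rb 0.82, Bi 2.02.
So from highest to lowest: F > N > As > Bi > Ca > Rb.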